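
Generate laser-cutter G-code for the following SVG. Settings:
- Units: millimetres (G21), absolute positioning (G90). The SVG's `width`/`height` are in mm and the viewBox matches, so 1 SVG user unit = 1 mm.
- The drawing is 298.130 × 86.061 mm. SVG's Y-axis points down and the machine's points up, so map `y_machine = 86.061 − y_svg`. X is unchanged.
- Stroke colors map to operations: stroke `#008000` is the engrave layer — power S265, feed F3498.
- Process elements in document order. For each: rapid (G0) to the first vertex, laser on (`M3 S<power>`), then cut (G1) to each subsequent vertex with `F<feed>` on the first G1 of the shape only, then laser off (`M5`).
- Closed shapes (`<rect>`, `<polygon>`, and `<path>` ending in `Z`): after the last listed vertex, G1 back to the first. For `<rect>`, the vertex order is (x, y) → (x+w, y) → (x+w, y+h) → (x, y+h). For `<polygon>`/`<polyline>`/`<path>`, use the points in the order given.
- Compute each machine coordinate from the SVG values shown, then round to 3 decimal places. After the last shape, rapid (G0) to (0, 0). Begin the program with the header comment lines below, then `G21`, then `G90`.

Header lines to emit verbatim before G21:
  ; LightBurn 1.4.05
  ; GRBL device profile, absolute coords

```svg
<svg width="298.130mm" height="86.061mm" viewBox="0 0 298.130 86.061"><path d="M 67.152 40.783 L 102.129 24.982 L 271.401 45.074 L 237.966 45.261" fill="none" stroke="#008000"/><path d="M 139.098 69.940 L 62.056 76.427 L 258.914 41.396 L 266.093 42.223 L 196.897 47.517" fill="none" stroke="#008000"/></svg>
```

; LightBurn 1.4.05
; GRBL device profile, absolute coords
G21
G90
G0 X67.152 Y45.278
M3 S265
G1 X102.129 Y61.079 F3498
G1 X271.401 Y40.987
G1 X237.966 Y40.800
M5
G0 X139.098 Y16.121
M3 S265
G1 X62.056 Y9.634 F3498
G1 X258.914 Y44.665
G1 X266.093 Y43.838
G1 X196.897 Y38.544
M5
G0 X0.000 Y0.000

Since the viewBox matches the mm dimensions, user units are millimetres directly. The only transform is the Y-flip y_m = 86.061 − y_svg.

Shape 1 is a open polyline drawn with `<path>`. Its stroke #008000 means engrave at S265, F3498. After flipping Y the toolpath is (67.152,45.278) → (102.129,61.079) → (271.401,40.987) → (237.966,40.800).

Shape 2 is a open polyline drawn with `<path>`. Its stroke #008000 means engrave at S265, F3498. After flipping Y the toolpath is (139.098,16.121) → (62.056,9.634) → (258.914,44.665) → (266.093,43.838) → (196.897,38.544).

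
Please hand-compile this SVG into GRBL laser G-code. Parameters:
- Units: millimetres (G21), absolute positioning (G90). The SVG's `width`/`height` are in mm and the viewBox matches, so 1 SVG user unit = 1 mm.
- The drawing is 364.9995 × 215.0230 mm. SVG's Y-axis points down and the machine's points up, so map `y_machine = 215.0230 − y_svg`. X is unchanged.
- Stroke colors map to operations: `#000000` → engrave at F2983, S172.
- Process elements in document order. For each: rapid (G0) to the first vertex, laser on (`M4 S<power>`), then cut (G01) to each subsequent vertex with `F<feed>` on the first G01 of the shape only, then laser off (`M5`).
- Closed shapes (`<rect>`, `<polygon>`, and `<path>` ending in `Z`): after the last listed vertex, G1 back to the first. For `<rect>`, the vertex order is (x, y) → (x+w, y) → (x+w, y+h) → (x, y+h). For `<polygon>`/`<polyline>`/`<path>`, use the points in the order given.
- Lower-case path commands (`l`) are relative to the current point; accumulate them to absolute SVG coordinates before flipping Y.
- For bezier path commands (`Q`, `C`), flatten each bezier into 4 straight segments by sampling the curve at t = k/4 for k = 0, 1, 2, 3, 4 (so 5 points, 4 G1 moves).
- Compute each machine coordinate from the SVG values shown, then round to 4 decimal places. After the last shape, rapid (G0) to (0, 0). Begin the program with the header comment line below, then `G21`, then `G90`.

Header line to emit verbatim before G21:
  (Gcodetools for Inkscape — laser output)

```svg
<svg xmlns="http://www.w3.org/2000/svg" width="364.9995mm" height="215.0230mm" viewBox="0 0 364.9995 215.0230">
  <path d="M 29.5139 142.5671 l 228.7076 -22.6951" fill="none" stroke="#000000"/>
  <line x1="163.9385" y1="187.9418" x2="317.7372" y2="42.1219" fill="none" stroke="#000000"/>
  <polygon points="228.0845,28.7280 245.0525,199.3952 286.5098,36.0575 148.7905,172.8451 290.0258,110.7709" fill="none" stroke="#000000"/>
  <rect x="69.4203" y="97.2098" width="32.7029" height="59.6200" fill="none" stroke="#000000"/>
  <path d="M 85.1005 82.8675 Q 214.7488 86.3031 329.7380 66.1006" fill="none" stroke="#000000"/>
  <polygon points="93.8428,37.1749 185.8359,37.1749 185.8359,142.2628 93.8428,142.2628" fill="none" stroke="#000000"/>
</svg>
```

1 u = 1 mm; y_m = 215.0230 − y.

[1] `<path>` line segment, #000000→engrave S172 F2983: (29.5139,72.4559) → (258.2215,95.1510)

[2] `<line>` line segment, #000000→engrave S172 F2983: (163.9385,27.0812) → (317.7372,172.9011)

[3] `<polygon>` closed polygon, #000000→engrave S172 F2983: (228.0845,186.2950) → (245.0525,15.6278) → (286.5098,178.9655) → (148.7905,42.1779) → (290.0258,104.2521) → (228.0845,186.2950) (closed)

[4] `<rect>` rectangle, #000000→engrave S172 F2983: (69.4203,117.8132) → (102.1232,117.8132) → (102.1232,58.1932) → (69.4203,58.1932) → (69.4203,117.8132) (closed)

[5] `<path>` quadratic bezier, #000000→engrave S172 F2983: (85.1005,132.1555) → (149.0085,131.9151) → (211.0840,134.6294) → (271.3272,140.2985) → (329.7380,148.9224)

[6] `<polygon>` rectangle, #000000→engrave S172 F2983: (93.8428,177.8481) → (185.8359,177.8481) → (185.8359,72.7602) → (93.8428,72.7602) → (93.8428,177.8481) (closed)

(Gcodetools for Inkscape — laser output)
G21
G90
G0 X29.5139 Y72.4559
M4 S172
G01 X258.2215 Y95.1510 F2983
M5
G0 X163.9385 Y27.0812
M4 S172
G01 X317.7372 Y172.9011 F2983
M5
G0 X228.0845 Y186.2950
M4 S172
G01 X245.0525 Y15.6278 F2983
G01 X286.5098 Y178.9655
G01 X148.7905 Y42.1779
G01 X290.0258 Y104.2521
G01 X228.0845 Y186.2950
M5
G0 X69.4203 Y117.8132
M4 S172
G01 X102.1232 Y117.8132 F2983
G01 X102.1232 Y58.1932
G01 X69.4203 Y58.1932
G01 X69.4203 Y117.8132
M5
G0 X85.1005 Y132.1555
M4 S172
G01 X149.0085 Y131.9151 F2983
G01 X211.0840 Y134.6294
G01 X271.3272 Y140.2985
G01 X329.7380 Y148.9224
M5
G0 X93.8428 Y177.8481
M4 S172
G01 X185.8359 Y177.8481 F2983
G01 X185.8359 Y72.7602
G01 X93.8428 Y72.7602
G01 X93.8428 Y177.8481
M5
G0 X0.0000 Y0.0000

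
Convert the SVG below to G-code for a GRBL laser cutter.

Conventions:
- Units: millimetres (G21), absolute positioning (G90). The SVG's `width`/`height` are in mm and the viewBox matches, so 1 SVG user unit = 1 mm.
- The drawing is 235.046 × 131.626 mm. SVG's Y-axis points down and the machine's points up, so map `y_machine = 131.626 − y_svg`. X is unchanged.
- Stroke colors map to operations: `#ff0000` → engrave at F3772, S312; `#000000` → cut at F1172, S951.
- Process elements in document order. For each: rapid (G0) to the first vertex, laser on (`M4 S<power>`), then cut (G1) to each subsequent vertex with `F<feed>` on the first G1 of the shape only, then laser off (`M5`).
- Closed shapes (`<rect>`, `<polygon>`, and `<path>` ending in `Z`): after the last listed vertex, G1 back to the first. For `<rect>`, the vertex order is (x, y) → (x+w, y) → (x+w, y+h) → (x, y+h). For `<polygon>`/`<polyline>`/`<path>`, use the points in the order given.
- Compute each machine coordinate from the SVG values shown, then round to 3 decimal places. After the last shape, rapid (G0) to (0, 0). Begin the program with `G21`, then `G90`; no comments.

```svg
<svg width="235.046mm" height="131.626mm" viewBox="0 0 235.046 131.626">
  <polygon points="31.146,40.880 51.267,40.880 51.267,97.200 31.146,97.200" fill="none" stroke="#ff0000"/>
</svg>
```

G21
G90
G0 X31.146 Y90.746
M4 S312
G1 X51.267 Y90.746 F3772
G1 X51.267 Y34.426
G1 X31.146 Y34.426
G1 X31.146 Y90.746
M5
G0 X0.000 Y0.000

1 u = 1 mm; y_m = 131.626 − y.

[1] `<polygon>` rectangle, #ff0000→engrave S312 F3772: (31.146,90.746) → (51.267,90.746) → (51.267,34.426) → (31.146,34.426) → (31.146,90.746) (closed)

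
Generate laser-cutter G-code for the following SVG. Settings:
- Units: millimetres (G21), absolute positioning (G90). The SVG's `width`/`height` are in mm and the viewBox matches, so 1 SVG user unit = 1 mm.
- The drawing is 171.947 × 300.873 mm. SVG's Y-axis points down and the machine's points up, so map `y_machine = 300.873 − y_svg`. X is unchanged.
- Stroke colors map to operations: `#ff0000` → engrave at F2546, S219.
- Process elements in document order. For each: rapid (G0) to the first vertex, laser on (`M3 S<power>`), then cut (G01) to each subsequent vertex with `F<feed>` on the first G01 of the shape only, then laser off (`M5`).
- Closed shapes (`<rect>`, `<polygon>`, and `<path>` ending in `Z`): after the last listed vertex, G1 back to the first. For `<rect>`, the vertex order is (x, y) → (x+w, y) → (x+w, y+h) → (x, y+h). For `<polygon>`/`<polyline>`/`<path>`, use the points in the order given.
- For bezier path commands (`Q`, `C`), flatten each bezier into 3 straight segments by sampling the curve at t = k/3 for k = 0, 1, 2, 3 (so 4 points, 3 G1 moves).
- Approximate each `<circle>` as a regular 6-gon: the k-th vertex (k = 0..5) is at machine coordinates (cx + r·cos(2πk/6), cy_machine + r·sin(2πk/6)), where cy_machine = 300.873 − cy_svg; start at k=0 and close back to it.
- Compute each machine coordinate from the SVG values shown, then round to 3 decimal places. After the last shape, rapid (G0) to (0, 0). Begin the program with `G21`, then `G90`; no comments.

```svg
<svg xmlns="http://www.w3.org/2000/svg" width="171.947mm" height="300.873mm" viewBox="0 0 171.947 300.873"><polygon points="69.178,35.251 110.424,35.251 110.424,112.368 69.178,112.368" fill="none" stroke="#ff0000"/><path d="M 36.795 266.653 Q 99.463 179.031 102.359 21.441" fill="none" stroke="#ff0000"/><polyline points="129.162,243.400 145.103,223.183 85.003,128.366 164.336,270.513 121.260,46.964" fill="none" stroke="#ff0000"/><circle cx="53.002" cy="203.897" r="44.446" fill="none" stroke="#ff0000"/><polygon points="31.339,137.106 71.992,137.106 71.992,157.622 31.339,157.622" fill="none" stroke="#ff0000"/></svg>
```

G21
G90
G0 X69.178 Y265.622
M3 S219
G01 X110.424 Y265.622 F2546
G01 X110.424 Y188.505
G01 X69.178 Y188.505
G01 X69.178 Y265.622
M5
G0 X36.795 Y34.220
M3 S219
G01 X71.932 Y100.409 F2546
G01 X93.787 Y182.146
G01 X102.359 Y279.432
M5
G0 X129.162 Y57.473
M3 S219
G01 X145.103 Y77.690 F2546
G01 X85.003 Y172.507
G01 X164.336 Y30.360
G01 X121.260 Y253.909
M5
G0 X97.448 Y96.976
M3 S219
G01 X75.225 Y135.467 F2546
G01 X30.779 Y135.467
G01 X8.556 Y96.976
G01 X30.779 Y58.485
G01 X75.225 Y58.485
G01 X97.448 Y96.976
M5
G0 X31.339 Y163.767
M3 S219
G01 X71.992 Y163.767 F2546
G01 X71.992 Y143.251
G01 X31.339 Y143.251
G01 X31.339 Y163.767
M5
G0 X0.000 Y0.000

Since the viewBox matches the mm dimensions, user units are millimetres directly. The only transform is the Y-flip y_m = 300.873 − y_svg.

Shape 1 is a rectangle drawn with `<polygon>`. Its stroke #ff0000 means engrave at S219, F2546. After flipping Y the toolpath is (69.178,265.622) → (110.424,265.622) → (110.424,188.505) → (69.178,188.505) → (69.178,265.622), returning to the start.

Shape 2 is a quadratic bezier drawn with `<path>`. Its stroke #ff0000 means engrave at S219, F2546. After flipping Y the toolpath is (36.795,34.220) → (71.932,100.409) → (93.787,182.146) → (102.359,279.432).

Shape 3 is a open polyline drawn with `<polyline>`. Its stroke #ff0000 means engrave at S219, F2546. After flipping Y the toolpath is (129.162,57.473) → (145.103,77.690) → (85.003,172.507) → (164.336,30.360) → (121.260,253.909).

Shape 4 is a circle drawn with `<circle>`. Its stroke #ff0000 means engrave at S219, F2546. After flipping Y the toolpath is (97.448,96.976) → (75.225,135.467) → (30.779,135.467) → (8.556,96.976) → (30.779,58.485) → (75.225,58.485) → (97.448,96.976), returning to the start.

Shape 5 is a rectangle drawn with `<polygon>`. Its stroke #ff0000 means engrave at S219, F2546. After flipping Y the toolpath is (31.339,163.767) → (71.992,163.767) → (71.992,143.251) → (31.339,143.251) → (31.339,163.767), returning to the start.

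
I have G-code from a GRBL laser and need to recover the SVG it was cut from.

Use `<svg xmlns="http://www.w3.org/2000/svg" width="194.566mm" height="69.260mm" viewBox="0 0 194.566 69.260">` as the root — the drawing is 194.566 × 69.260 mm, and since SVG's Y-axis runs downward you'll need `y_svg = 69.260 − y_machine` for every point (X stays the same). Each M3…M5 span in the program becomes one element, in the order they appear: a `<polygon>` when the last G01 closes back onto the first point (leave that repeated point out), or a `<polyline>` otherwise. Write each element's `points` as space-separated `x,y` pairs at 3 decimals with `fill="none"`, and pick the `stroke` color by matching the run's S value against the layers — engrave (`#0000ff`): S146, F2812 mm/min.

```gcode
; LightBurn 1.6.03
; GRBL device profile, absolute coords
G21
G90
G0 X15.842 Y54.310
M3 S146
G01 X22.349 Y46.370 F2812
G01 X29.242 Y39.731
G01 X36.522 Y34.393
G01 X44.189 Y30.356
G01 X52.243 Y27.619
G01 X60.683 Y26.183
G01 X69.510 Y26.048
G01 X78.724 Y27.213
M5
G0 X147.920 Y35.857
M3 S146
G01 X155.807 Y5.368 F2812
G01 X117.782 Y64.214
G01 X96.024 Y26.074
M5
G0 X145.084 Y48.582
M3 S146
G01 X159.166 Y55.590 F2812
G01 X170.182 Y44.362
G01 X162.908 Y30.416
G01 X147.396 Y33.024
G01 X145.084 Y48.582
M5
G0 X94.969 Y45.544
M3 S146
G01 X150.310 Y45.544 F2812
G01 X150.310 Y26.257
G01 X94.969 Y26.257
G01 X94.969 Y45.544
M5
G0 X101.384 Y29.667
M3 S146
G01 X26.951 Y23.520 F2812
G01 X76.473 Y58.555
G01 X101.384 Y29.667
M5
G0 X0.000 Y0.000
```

Each laser-on run becomes one SVG element. Flip Y back into SVG space with y_svg = 69.260 − y_machine. Every run uses S146, so all elements get stroke `#0000ff` (engrave).

Run 1: The run is open, so emit a `<polyline>` with points (Y-flipped): 15.842,14.950 22.349,22.890 29.242,29.529 36.522,34.867 44.189,38.904 52.243,41.641 60.683,43.077 69.510,43.212 78.724,42.047.

Run 2: The run is open, so emit a `<polyline>` with points (Y-flipped): 147.920,33.403 155.807,63.892 117.782,5.046 96.024,43.186.

Run 3: The run returns to its start, so emit a `<polygon>` with points (Y-flipped): 145.084,20.678 159.166,13.670 170.182,24.898 162.908,38.844 147.396,36.236.

Run 4: The run returns to its start, so emit a `<polygon>` with points (Y-flipped): 94.969,23.716 150.310,23.716 150.310,43.003 94.969,43.003.

Run 5: The run returns to its start, so emit a `<polygon>` with points (Y-flipped): 101.384,39.593 26.951,45.740 76.473,10.705.

<svg xmlns="http://www.w3.org/2000/svg" width="194.566mm" height="69.260mm" viewBox="0 0 194.566 69.260">
  <polyline points="15.842,14.950 22.349,22.890 29.242,29.529 36.522,34.867 44.189,38.904 52.243,41.641 60.683,43.077 69.510,43.212 78.724,42.047" fill="none" stroke="#0000ff"/>
  <polyline points="147.920,33.403 155.807,63.892 117.782,5.046 96.024,43.186" fill="none" stroke="#0000ff"/>
  <polygon points="145.084,20.678 159.166,13.670 170.182,24.898 162.908,38.844 147.396,36.236" fill="none" stroke="#0000ff"/>
  <polygon points="94.969,23.716 150.310,23.716 150.310,43.003 94.969,43.003" fill="none" stroke="#0000ff"/>
  <polygon points="101.384,39.593 26.951,45.740 76.473,10.705" fill="none" stroke="#0000ff"/>
</svg>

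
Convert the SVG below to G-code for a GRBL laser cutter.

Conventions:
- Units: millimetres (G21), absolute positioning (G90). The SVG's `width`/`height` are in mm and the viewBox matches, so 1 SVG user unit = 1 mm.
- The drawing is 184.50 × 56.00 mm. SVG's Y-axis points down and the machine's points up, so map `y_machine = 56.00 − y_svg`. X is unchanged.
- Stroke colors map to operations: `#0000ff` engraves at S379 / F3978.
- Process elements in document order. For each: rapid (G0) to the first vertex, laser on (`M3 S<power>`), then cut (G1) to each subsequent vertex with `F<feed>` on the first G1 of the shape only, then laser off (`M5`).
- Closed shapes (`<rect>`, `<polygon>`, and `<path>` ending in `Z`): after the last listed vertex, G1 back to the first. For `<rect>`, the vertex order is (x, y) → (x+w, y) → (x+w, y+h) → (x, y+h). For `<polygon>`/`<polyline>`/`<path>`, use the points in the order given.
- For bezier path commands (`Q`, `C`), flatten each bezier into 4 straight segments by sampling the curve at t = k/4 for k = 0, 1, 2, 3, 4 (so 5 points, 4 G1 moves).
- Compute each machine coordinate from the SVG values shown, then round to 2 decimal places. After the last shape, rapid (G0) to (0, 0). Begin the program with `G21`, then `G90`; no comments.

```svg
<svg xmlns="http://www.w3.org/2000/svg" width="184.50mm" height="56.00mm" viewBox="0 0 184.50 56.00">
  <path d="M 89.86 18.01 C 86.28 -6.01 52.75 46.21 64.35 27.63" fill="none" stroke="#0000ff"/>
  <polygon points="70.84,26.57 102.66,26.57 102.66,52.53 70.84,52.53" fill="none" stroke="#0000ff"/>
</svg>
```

1 u = 1 mm; y_m = 56.00 − y.

[1] `<path>` cubic bezier, #0000ff→engrave S379 F3978: (89.86,37.99) → (82.73,44.01) → (71.41,35.22) → (62.94,25.41) → (64.35,28.37)

[2] `<polygon>` rectangle, #0000ff→engrave S379 F3978: (70.84,29.43) → (102.66,29.43) → (102.66,3.47) → (70.84,3.47) → (70.84,29.43) (closed)

G21
G90
G0 X89.86 Y37.99
M3 S379
G1 X82.73 Y44.01 F3978
G1 X71.41 Y35.22
G1 X62.94 Y25.41
G1 X64.35 Y28.37
M5
G0 X70.84 Y29.43
M3 S379
G1 X102.66 Y29.43 F3978
G1 X102.66 Y3.47
G1 X70.84 Y3.47
G1 X70.84 Y29.43
M5
G0 X0.00 Y0.00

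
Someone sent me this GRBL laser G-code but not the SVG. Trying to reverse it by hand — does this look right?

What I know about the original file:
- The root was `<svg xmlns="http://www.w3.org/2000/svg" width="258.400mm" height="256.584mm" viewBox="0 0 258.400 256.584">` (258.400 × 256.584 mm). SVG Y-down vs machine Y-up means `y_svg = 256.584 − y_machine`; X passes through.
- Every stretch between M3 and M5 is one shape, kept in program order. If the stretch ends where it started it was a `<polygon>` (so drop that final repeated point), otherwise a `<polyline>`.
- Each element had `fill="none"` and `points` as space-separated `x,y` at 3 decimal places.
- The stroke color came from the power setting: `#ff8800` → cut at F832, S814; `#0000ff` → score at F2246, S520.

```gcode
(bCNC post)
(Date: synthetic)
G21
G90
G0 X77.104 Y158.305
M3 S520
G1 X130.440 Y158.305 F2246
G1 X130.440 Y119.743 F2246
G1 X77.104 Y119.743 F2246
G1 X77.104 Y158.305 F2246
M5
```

<svg xmlns="http://www.w3.org/2000/svg" width="258.400mm" height="256.584mm" viewBox="0 0 258.400 256.584">
  <polygon points="77.104,98.279 130.440,98.279 130.440,136.841 77.104,136.841" fill="none" stroke="#0000ff"/>
</svg>

y_svg = 256.584 − y_m. Every run uses S520, so all elements get stroke `#0000ff` (score).

[1] closed run; points: 77.104,98.279 130.440,98.279 130.440,136.841 77.104,136.841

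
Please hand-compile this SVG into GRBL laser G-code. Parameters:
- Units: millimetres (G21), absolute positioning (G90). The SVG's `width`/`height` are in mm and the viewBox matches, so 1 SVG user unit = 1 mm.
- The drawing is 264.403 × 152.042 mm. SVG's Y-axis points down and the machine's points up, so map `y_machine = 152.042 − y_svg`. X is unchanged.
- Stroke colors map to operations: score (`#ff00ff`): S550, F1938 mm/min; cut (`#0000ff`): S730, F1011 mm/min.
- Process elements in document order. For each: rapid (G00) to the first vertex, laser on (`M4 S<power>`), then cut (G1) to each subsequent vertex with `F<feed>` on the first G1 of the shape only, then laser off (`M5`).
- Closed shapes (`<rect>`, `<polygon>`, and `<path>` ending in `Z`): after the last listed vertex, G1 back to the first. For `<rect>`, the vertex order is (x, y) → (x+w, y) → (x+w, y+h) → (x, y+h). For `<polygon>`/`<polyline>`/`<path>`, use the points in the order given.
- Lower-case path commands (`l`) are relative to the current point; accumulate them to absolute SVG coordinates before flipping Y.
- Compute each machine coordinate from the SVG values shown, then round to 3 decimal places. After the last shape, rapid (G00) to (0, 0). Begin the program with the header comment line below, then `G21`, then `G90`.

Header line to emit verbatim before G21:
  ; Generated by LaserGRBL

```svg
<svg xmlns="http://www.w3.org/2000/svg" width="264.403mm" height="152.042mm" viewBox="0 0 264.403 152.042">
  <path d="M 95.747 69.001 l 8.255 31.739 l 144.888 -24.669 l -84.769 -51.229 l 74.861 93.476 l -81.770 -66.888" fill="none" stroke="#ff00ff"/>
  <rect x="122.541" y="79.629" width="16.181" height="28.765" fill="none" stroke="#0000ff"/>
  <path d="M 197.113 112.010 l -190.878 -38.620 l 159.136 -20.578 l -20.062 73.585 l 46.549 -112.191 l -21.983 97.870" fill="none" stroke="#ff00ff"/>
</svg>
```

; Generated by LaserGRBL
G21
G90
G00 X95.747 Y83.041
M4 S550
G1 X104.002 Y51.302 F1938
G1 X248.890 Y75.971
G1 X164.121 Y127.200
G1 X238.982 Y33.724
G1 X157.212 Y100.612
M5
G00 X122.541 Y72.413
M4 S730
G1 X138.722 Y72.413 F1011
G1 X138.722 Y43.648
G1 X122.541 Y43.648
G1 X122.541 Y72.413
M5
G00 X197.113 Y40.032
M4 S550
G1 X6.235 Y78.652 F1938
G1 X165.371 Y99.230
G1 X145.309 Y25.645
G1 X191.858 Y137.836
G1 X169.875 Y39.966
M5
G00 X0.000 Y0.000

1 u = 1 mm; y_m = 152.042 − y.

[1] `<path>` open polyline, #ff00ff→score S550 F1938: (95.747,83.041) → (104.002,51.302) → (248.890,75.971) → (164.121,127.200) → (238.982,33.724) → (157.212,100.612)

[2] `<rect>` rectangle, #0000ff→cut S730 F1011: (122.541,72.413) → (138.722,72.413) → (138.722,43.648) → (122.541,43.648) → (122.541,72.413) (closed)

[3] `<path>` open polyline, #ff00ff→score S550 F1938: (197.113,40.032) → (6.235,78.652) → (165.371,99.230) → (145.309,25.645) → (191.858,137.836) → (169.875,39.966)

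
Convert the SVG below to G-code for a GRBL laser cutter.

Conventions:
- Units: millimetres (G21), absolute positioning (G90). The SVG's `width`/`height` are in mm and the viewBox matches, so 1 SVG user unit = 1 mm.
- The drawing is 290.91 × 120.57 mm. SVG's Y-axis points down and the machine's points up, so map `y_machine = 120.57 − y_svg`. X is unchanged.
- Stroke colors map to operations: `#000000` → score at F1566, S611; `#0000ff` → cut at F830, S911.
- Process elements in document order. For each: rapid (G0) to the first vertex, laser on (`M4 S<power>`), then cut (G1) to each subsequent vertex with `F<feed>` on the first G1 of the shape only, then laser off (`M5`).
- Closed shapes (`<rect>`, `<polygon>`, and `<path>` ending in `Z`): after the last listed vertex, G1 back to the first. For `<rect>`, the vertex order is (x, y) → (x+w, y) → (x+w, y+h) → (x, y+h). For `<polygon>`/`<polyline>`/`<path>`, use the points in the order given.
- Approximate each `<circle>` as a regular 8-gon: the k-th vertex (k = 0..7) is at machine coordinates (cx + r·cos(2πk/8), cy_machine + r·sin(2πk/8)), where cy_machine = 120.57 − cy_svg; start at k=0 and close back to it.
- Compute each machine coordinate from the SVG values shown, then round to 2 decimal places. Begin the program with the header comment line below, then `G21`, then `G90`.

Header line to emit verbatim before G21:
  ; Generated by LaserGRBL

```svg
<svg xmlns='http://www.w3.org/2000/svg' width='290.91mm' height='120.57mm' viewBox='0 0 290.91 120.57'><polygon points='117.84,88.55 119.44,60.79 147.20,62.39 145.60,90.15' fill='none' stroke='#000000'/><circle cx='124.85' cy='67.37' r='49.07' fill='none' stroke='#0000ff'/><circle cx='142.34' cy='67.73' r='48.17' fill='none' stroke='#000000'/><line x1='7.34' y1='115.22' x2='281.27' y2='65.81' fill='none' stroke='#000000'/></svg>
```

; Generated by LaserGRBL
G21
G90
G0 X117.84 Y32.02
M4 S611
G1 X119.44 Y59.78 F1566
G1 X147.20 Y58.18
G1 X145.60 Y30.42
G1 X117.84 Y32.02
M5
G0 X173.92 Y53.20
M4 S911
G1 X159.55 Y87.90 F830
G1 X124.85 Y102.27
G1 X90.15 Y87.90
G1 X75.78 Y53.20
G1 X90.15 Y18.50
G1 X124.85 Y4.13
G1 X159.55 Y18.50
G1 X173.92 Y53.20
M5
G0 X190.51 Y52.84
M4 S611
G1 X176.40 Y86.90 F1566
G1 X142.34 Y101.01
G1 X108.28 Y86.90
G1 X94.17 Y52.84
G1 X108.28 Y18.78
G1 X142.34 Y4.67
G1 X176.40 Y18.78
G1 X190.51 Y52.84
M5
G0 X7.34 Y5.35
M4 S611
G1 X281.27 Y54.76 F1566
M5

Since the viewBox matches the mm dimensions, user units are millimetres directly. The only transform is the Y-flip y_m = 120.57 − y_svg.

Shape 1 is a regular polygon drawn with `<polygon>`. Its stroke #000000 means score at S611, F1566. After flipping Y the toolpath is (117.84,32.02) → (119.44,59.78) → (147.20,58.18) → (145.60,30.42) → (117.84,32.02), returning to the start.

Shape 2 is a circle drawn with `<circle>`. Its stroke #0000ff means cut at S911, F830. After flipping Y the toolpath is (173.92,53.20) → (159.55,87.90) → (124.85,102.27) → (90.15,87.90) → (75.78,53.20) → (90.15,18.50) → (124.85,4.13) → (159.55,18.50) → (173.92,53.20), returning to the start.

Shape 3 is a circle drawn with `<circle>`. Its stroke #000000 means score at S611, F1566. After flipping Y the toolpath is (190.51,52.84) → (176.40,86.90) → (142.34,101.01) → (108.28,86.90) → (94.17,52.84) → (108.28,18.78) → (142.34,4.67) → (176.40,18.78) → (190.51,52.84), returning to the start.

Shape 4 is a line segment drawn with `<line>`. Its stroke #000000 means score at S611, F1566. After flipping Y the toolpath is (7.34,5.35) → (281.27,54.76).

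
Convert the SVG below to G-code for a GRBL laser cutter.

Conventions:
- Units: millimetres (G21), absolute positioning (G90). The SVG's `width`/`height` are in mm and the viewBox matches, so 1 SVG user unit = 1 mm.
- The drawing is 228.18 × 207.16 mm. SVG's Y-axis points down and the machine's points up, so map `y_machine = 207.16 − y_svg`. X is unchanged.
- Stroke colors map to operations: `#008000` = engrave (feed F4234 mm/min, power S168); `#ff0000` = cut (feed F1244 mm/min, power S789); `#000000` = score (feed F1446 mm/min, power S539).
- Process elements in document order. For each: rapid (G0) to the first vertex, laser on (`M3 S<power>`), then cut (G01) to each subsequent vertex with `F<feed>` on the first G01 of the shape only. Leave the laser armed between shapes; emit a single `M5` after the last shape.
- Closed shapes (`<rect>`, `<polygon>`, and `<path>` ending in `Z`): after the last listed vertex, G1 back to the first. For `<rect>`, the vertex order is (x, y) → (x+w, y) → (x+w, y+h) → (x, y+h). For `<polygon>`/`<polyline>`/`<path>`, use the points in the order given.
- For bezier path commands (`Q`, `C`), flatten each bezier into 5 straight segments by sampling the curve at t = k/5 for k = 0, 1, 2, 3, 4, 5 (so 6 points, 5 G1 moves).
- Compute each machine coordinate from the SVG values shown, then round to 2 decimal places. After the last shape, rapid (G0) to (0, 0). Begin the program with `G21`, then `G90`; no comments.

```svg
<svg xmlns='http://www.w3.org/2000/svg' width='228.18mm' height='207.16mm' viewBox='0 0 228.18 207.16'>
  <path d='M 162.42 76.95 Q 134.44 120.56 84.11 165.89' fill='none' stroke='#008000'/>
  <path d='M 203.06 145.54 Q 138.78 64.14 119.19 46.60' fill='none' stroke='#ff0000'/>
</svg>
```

G21
G90
G0 X162.42 Y130.21
M3 S168
G01 X150.33 Y112.70 F4234
G01 X136.46 Y95.05
G01 X120.80 Y77.26
G01 X103.35 Y59.33
G01 X84.11 Y41.27
G0 X203.06 Y61.62
M3 S789
G01 X179.14 Y91.63 F1244
G01 X158.79 Y116.52
G01 X142.01 Y136.31
G01 X128.81 Y150.99
G01 X119.19 Y160.56
M5
G0 X0.00 Y0.00

1 u = 1 mm; y_m = 207.16 − y.

[1] `<path>` quadratic bezier, #008000→engrave S168 F4234: (162.42,130.21) → (150.33,112.70) → (136.46,95.05) → (120.80,77.26) → (103.35,59.33) → (84.11,41.27)

[2] `<path>` quadratic bezier, #ff0000→cut S789 F1244: (203.06,61.62) → (179.14,91.63) → (158.79,116.52) → (142.01,136.31) → (128.81,150.99) → (119.19,160.56)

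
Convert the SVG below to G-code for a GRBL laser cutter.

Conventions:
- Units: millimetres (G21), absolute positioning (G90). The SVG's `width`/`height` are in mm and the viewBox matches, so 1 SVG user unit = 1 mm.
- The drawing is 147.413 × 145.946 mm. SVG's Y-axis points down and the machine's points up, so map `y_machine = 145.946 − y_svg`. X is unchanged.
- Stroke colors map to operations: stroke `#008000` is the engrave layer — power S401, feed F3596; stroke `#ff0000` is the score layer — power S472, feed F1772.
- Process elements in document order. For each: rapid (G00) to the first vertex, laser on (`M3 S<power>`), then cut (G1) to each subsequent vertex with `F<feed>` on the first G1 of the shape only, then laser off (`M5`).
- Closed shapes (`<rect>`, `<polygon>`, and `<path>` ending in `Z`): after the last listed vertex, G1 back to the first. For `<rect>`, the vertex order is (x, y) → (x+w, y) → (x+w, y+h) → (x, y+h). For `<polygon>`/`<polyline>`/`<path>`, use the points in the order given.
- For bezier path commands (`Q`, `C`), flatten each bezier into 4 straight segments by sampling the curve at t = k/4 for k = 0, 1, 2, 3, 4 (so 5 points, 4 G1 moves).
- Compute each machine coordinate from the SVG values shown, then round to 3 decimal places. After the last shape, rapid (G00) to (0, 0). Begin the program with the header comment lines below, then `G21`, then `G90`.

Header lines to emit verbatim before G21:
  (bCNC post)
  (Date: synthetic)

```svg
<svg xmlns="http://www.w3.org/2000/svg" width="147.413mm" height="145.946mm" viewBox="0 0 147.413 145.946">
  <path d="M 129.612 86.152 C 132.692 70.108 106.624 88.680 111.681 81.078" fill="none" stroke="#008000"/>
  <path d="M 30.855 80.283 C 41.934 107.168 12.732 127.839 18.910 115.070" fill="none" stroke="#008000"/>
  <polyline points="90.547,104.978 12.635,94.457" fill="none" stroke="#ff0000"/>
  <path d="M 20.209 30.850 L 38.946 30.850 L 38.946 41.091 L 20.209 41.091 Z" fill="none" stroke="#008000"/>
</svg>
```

viewBox `0 0 147.413 145.946` with mm width/height → 1 unit = 1 mm. Flip: y_m = 145.946 − y_svg.

**Shape 1** — `<path>` cubic bezier, stroke `#008000` → engrave (S401, F3596). Control points (SVG): P0=(129.612,86.152), P1=(132.692,70.108), P2=(106.624,88.680), P3=(111.681,81.078); sampled at t=k/4. Machine vertices: (129.612,59.794) → (127.399,66.286) → (119.905,65.497) → (112.782,63.124) → (111.681,64.868). Open path.

**Shape 2** — `<path>` cubic bezier, stroke `#008000` → engrave (S401, F3596). Control points (SVG): P0=(30.855,80.283), P1=(41.934,107.168), P2=(12.732,127.839), P3=(18.910,115.070); sampled at t=k/4. Machine vertices: (30.855,65.663) → (32.794,47.090) → (26.720,33.399) → (19.728,27.144) → (18.910,30.876). Open path.

**Shape 3** — `<polyline>` line segment, stroke `#ff0000` → score (S472, F1772). Machine vertices: (90.547,40.968) → (12.635,51.489). Open path.

**Shape 4** — `<path>` rectangle, stroke `#008000` → engrave (S401, F3596). Machine vertices: (20.209,115.096) → (38.946,115.096) → (38.946,104.855) → (20.209,104.855) → (20.209,115.096). Closed: final G1 returns to the first vertex.

(bCNC post)
(Date: synthetic)
G21
G90
G00 X129.612 Y59.794
M3 S401
G1 X127.399 Y66.286 F3596
G1 X119.905 Y65.497
G1 X112.782 Y63.124
G1 X111.681 Y64.868
M5
G00 X30.855 Y65.663
M3 S401
G1 X32.794 Y47.090 F3596
G1 X26.720 Y33.399
G1 X19.728 Y27.144
G1 X18.910 Y30.876
M5
G00 X90.547 Y40.968
M3 S472
G1 X12.635 Y51.489 F1772
M5
G00 X20.209 Y115.096
M3 S401
G1 X38.946 Y115.096 F3596
G1 X38.946 Y104.855
G1 X20.209 Y104.855
G1 X20.209 Y115.096
M5
G00 X0.000 Y0.000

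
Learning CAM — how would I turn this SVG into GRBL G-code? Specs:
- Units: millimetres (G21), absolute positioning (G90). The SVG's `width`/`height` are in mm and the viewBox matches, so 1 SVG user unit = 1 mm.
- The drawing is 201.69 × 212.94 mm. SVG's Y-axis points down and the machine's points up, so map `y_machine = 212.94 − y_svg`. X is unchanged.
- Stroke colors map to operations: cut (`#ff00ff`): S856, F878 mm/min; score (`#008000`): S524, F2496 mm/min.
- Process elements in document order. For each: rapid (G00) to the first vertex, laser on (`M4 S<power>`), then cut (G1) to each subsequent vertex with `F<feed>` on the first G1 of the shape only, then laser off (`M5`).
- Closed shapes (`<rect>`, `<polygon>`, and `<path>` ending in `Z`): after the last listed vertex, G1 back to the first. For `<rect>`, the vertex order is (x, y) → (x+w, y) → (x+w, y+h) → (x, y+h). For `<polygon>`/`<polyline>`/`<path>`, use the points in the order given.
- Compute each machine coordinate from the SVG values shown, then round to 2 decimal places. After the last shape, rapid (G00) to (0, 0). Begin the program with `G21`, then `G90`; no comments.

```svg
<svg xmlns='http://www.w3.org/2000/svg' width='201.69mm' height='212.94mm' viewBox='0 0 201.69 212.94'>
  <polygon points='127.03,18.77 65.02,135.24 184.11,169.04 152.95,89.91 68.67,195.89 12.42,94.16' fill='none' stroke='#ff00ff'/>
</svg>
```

Since the viewBox matches the mm dimensions, user units are millimetres directly. The only transform is the Y-flip y_m = 212.94 − y_svg.

Shape 1 is a closed polygon drawn with `<polygon>`. Its stroke #ff00ff means cut at S856, F878. After flipping Y the toolpath is (127.03,194.17) → (65.02,77.70) → (184.11,43.90) → (152.95,123.03) → (68.67,17.05) → (12.42,118.78) → (127.03,194.17), returning to the start.

G21
G90
G00 X127.03 Y194.17
M4 S856
G1 X65.02 Y77.70 F878
G1 X184.11 Y43.90
G1 X152.95 Y123.03
G1 X68.67 Y17.05
G1 X12.42 Y118.78
G1 X127.03 Y194.17
M5
G00 X0.00 Y0.00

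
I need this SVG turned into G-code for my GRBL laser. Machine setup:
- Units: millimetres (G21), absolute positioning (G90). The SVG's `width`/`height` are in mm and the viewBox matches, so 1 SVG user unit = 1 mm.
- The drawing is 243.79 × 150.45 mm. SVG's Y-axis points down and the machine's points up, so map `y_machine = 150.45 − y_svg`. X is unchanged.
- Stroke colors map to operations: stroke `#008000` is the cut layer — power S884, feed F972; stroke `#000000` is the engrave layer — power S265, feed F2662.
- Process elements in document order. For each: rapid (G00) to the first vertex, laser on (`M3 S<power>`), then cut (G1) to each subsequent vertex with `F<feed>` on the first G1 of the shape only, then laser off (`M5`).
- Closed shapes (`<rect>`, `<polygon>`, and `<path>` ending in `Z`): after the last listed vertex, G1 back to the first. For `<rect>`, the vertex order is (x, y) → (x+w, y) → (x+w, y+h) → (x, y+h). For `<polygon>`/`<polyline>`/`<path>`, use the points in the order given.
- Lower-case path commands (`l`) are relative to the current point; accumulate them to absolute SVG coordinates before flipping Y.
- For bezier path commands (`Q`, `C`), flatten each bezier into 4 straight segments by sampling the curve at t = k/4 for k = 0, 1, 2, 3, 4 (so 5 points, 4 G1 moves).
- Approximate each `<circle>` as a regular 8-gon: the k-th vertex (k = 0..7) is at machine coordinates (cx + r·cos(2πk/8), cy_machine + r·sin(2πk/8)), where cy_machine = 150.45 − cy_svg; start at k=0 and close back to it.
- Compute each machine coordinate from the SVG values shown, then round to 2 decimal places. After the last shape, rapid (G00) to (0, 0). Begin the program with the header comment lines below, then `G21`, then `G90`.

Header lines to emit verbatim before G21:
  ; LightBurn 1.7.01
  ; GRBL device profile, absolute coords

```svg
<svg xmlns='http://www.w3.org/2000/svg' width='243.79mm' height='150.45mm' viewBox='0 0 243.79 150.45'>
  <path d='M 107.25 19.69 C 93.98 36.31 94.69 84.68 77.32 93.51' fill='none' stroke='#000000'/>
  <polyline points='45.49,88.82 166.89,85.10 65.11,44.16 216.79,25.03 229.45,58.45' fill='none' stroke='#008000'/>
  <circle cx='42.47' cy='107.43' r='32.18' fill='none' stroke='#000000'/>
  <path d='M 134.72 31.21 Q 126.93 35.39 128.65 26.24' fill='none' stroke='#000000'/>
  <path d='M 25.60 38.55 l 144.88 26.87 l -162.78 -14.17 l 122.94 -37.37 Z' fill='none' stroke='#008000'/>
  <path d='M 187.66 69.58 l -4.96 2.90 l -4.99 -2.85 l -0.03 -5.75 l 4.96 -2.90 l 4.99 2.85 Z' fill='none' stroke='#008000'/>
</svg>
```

; LightBurn 1.7.01
; GRBL device profile, absolute coords
G21
G90
G00 X107.25 Y130.76
M3 S265
G1 X99.42 Y113.46 F2662
G1 X93.82 Y90.93
G1 X87.46 Y69.86
G1 X77.32 Y56.94
M5
G00 X45.49 Y61.63
M3 S884
G1 X166.89 Y65.35 F972
G1 X65.11 Y106.29
G1 X216.79 Y125.42
G1 X229.45 Y92.00
M5
G00 X74.65 Y43.02
M3 S265
G1 X65.22 Y65.77 F2662
G1 X42.47 Y75.20
G1 X19.72 Y65.77
G1 X10.29 Y43.02
G1 X19.72 Y20.27
G1 X42.47 Y10.84
G1 X65.22 Y20.27
G1 X74.65 Y43.02
M5
G00 X134.72 Y119.24
M3 S265
G1 X131.42 Y117.98 F2662
G1 X129.31 Y118.39
G1 X128.38 Y120.47
G1 X128.65 Y124.21
M5
G00 X25.60 Y111.90
M3 S884
G1 X170.48 Y85.03 F972
G1 X7.70 Y99.20
G1 X130.64 Y136.57
G1 X25.60 Y111.90
M5
G00 X187.66 Y80.87
M3 S884
G1 X182.70 Y77.97 F972
G1 X177.71 Y80.82
G1 X177.68 Y86.57
G1 X182.64 Y89.47
G1 X187.63 Y86.62
G1 X187.66 Y80.87
M5
G00 X0.00 Y0.00

Since the viewBox matches the mm dimensions, user units are millimetres directly. The only transform is the Y-flip y_m = 150.45 − y_svg.

Shape 1 is a cubic bezier drawn with `<path>`. Its stroke #000000 means engrave at S265, F2662. After flipping Y the toolpath is (107.25,130.76) → (99.42,113.46) → (93.82,90.93) → (87.46,69.86) → (77.32,56.94).

Shape 2 is a open polyline drawn with `<polyline>`. Its stroke #008000 means cut at S884, F972. After flipping Y the toolpath is (45.49,61.63) → (166.89,65.35) → (65.11,106.29) → (216.79,125.42) → (229.45,92.00).

Shape 3 is a circle drawn with `<circle>`. Its stroke #000000 means engrave at S265, F2662. After flipping Y the toolpath is (74.65,43.02) → (65.22,65.77) → (42.47,75.20) → (19.72,65.77) → (10.29,43.02) → (19.72,20.27) → (42.47,10.84) → (65.22,20.27) → (74.65,43.02), returning to the start.

Shape 4 is a quadratic bezier drawn with `<path>`. Its stroke #000000 means engrave at S265, F2662. After flipping Y the toolpath is (134.72,119.24) → (131.42,117.98) → (129.31,118.39) → (128.38,120.47) → (128.65,124.21).

Shape 5 is a closed polygon drawn with `<path>`. Its stroke #008000 means cut at S884, F972. After flipping Y the toolpath is (25.60,111.90) → (170.48,85.03) → (7.70,99.20) → (130.64,136.57) → (25.60,111.90), returning to the start.

Shape 6 is a regular polygon drawn with `<path>`. Its stroke #008000 means cut at S884, F972. After flipping Y the toolpath is (187.66,80.87) → (182.70,77.97) → (177.71,80.82) → (177.68,86.57) → (182.64,89.47) → (187.63,86.62) → (187.66,80.87), returning to the start.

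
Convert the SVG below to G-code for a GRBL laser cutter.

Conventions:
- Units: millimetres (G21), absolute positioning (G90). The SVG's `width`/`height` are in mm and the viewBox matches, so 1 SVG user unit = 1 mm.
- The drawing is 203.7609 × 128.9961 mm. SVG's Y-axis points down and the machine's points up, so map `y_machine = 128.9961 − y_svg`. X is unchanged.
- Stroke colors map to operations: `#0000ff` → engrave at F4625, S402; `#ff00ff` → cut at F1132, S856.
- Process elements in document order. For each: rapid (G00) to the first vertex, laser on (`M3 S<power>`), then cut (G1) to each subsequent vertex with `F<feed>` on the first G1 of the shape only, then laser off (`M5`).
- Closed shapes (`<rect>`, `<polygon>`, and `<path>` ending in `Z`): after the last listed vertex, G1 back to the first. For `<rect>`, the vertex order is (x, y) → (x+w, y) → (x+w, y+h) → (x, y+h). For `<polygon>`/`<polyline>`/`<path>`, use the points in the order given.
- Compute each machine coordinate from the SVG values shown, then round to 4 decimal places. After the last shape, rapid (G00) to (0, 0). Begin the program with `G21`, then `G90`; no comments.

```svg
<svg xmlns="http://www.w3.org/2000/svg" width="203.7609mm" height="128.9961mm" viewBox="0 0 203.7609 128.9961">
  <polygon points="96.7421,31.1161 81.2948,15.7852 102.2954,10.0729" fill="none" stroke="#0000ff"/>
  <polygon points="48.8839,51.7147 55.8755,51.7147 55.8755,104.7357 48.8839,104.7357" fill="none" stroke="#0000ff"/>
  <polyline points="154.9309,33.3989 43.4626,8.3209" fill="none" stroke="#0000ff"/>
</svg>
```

G21
G90
G00 X96.7421 Y97.8800
M3 S402
G1 X81.2948 Y113.2109 F4625
G1 X102.2954 Y118.9232
G1 X96.7421 Y97.8800
M5
G00 X48.8839 Y77.2814
M3 S402
G1 X55.8755 Y77.2814 F4625
G1 X55.8755 Y24.2604
G1 X48.8839 Y24.2604
G1 X48.8839 Y77.2814
M5
G00 X154.9309 Y95.5972
M3 S402
G1 X43.4626 Y120.6752 F4625
M5
G00 X0.0000 Y0.0000

1 u = 1 mm; y_m = 128.9961 − y.

[1] `<polygon>` regular polygon, #0000ff→engrave S402 F4625: (96.7421,97.8800) → (81.2948,113.2109) → (102.2954,118.9232) → (96.7421,97.8800) (closed)

[2] `<polygon>` rectangle, #0000ff→engrave S402 F4625: (48.8839,77.2814) → (55.8755,77.2814) → (55.8755,24.2604) → (48.8839,24.2604) → (48.8839,77.2814) (closed)

[3] `<polyline>` line segment, #0000ff→engrave S402 F4625: (154.9309,95.5972) → (43.4626,120.6752)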